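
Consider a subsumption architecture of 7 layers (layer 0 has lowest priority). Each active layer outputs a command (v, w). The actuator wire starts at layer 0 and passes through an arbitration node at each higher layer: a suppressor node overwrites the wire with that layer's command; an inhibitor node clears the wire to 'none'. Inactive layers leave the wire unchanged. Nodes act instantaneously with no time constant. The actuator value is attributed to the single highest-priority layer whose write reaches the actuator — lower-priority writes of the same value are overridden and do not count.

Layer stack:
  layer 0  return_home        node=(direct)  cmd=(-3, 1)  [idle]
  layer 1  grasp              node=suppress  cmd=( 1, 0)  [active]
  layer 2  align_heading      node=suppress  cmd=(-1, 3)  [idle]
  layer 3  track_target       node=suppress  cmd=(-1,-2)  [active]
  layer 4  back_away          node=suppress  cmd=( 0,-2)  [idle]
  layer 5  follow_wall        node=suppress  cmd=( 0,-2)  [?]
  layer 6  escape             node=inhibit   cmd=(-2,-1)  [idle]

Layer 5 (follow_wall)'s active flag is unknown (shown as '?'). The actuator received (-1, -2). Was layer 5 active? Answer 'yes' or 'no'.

If layer 5 is active=yes:
  actuator would be (0, -2)
If layer 5 is active=no:
  actuator would be (-1, -2)
Observed (-1, -2), so layer 5 was idle.

no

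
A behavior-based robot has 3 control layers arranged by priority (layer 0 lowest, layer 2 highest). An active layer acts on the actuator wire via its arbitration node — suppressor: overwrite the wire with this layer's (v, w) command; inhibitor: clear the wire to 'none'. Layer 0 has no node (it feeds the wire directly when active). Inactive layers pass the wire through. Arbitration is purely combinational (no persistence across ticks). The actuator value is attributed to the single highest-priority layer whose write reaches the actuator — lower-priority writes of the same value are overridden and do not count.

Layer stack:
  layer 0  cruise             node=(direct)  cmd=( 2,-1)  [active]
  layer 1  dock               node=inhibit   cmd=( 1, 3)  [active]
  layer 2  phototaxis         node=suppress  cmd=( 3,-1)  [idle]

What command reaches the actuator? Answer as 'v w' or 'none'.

none

layer 0 (cruise) active — direct: (2, -1)
layer 1 (dock) active — inhibits: none
layer 2 (phototaxis) idle — unchanged: none
→ actuator none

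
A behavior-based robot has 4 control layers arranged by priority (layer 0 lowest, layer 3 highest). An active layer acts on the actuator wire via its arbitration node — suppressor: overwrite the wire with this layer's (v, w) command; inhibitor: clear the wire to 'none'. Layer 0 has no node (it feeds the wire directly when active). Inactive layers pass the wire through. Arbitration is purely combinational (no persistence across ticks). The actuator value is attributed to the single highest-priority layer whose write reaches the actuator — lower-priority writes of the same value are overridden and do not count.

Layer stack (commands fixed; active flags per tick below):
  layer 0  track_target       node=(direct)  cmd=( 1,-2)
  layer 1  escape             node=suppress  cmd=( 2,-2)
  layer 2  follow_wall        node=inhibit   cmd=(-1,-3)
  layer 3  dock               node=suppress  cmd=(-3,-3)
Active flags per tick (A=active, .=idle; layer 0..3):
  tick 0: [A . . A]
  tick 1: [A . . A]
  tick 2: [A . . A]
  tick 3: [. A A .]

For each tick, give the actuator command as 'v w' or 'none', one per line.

-3 -3
-3 -3
-3 -3
none

tick 0:
  layer 0 (track_target) active — direct: (1, -2)
  layer 1 (escape) idle — unchanged: (1, -2)
  layer 2 (follow_wall) idle — unchanged: (1, -2)
  layer 3 (dock) active — suppresses: (-3, -3)
  → actuator (-3, -3)
tick 1:
  layer 0 (track_target) active — direct: (1, -2)
  layer 1 (escape) idle — unchanged: (1, -2)
  layer 2 (follow_wall) idle — unchanged: (1, -2)
  layer 3 (dock) active — suppresses: (-3, -3)
  → actuator (-3, -3)
tick 2:
  layer 0 (track_target) active — direct: (1, -2)
  layer 1 (escape) idle — unchanged: (1, -2)
  layer 2 (follow_wall) idle — unchanged: (1, -2)
  layer 3 (dock) active — suppresses: (-3, -3)
  → actuator (-3, -3)
tick 3:
  layer 0 (track_target) idle — none
  layer 1 (escape) active — suppresses: (2, -2)
  layer 2 (follow_wall) active — inhibits: none
  layer 3 (dock) idle — unchanged: none
  → actuator none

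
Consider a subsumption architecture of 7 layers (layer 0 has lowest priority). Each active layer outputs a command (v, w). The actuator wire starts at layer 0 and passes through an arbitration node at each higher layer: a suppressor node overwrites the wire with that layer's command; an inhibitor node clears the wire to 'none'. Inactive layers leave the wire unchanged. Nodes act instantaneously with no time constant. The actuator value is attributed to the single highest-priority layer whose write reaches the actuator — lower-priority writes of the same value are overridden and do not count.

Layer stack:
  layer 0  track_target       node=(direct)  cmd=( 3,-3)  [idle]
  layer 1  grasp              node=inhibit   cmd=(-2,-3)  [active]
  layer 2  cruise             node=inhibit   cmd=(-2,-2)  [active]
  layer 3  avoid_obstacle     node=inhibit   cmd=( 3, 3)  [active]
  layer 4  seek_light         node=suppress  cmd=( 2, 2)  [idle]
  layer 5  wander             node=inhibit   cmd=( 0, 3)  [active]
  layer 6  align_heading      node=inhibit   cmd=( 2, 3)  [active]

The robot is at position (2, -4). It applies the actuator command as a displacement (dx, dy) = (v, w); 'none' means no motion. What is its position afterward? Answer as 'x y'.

L0 track_target: idle → wire = none
L1 grasp: active, inhibitor → wire = none
L2 cruise: active, inhibitor → wire = none
L3 avoid_obstacle: active, inhibitor → wire = none
L4 seek_light: idle → wire stays none
L5 wander: active, inhibitor → wire = none
L6 align_heading: active, inhibitor → wire = none
actuator = none
position: (2, -4) + none = (2, -4)

2 -4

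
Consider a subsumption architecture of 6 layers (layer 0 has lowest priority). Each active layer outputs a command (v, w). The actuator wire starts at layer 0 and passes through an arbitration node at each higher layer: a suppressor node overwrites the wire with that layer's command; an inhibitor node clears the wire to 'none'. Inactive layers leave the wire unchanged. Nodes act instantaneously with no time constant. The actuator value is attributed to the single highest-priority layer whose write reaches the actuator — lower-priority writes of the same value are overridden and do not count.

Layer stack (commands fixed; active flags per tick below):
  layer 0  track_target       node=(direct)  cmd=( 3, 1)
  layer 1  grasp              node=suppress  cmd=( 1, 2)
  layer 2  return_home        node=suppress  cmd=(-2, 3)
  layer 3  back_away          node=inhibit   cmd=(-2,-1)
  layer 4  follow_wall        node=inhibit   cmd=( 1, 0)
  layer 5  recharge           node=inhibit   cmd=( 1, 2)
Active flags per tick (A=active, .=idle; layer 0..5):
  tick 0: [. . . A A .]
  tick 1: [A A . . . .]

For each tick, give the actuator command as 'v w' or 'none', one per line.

none
1 2

tick 0:
  L0 track_target: idle → wire = none
  L1 grasp: idle → wire stays none
  L2 return_home: idle → wire stays none
  L3 back_away: active, inhibitor → wire = none
  L4 follow_wall: active, inhibitor → wire = none
  L5 recharge: idle → wire stays none
  actuator = none
tick 1:
  L0 track_target: active, feeds wire = (3, 1)
  L1 grasp: active, suppressor → wire = (1, 2)
  L2 return_home: idle → wire stays (1, 2)
  L3 back_away: idle → wire stays (1, 2)
  L4 follow_wall: idle → wire stays (1, 2)
  L5 recharge: idle → wire stays (1, 2)
  actuator = (1, 2)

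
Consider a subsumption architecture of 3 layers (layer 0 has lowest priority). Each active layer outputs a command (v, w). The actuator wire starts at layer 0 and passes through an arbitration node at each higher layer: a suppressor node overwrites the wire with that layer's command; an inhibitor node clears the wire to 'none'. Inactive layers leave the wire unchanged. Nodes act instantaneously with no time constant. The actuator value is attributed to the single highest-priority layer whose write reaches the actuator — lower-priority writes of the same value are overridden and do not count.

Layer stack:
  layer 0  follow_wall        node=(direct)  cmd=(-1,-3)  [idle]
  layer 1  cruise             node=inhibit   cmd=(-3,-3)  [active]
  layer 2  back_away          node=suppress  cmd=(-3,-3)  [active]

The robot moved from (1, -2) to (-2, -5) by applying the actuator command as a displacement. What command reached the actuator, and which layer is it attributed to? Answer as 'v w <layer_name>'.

-3 -3 back_away

displacement = (-2, -5) − (1, -2) = (-3, -3)
layer 0 (follow_wall) idle — none
layer 1 (cruise) active — inhibits: none
layer 2 (back_away) active — suppresses: (-3, -3)
→ actuator (-3, -3) — from layer 2 (back_away)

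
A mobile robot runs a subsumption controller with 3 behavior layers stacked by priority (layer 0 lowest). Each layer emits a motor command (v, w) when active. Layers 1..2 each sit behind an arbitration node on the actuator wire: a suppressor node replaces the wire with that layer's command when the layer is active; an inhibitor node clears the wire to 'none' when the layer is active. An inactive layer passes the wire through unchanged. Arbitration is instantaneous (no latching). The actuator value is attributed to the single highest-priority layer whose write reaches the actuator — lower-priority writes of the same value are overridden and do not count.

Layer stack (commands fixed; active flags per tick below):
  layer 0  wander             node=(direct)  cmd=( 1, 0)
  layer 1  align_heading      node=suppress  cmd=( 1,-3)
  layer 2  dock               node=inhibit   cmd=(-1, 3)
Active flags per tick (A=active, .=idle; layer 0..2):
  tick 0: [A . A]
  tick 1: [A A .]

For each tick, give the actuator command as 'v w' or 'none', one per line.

none
1 -3

tick 0:
  layer 0 (wander) active — direct: (1, 0)
  layer 1 (align_heading) idle — unchanged: (1, 0)
  layer 2 (dock) active — inhibits: none
  → actuator none
tick 1:
  layer 0 (wander) active — direct: (1, 0)
  layer 1 (align_heading) active — suppresses: (1, -3)
  layer 2 (dock) idle — unchanged: (1, -3)
  → actuator (1, -3)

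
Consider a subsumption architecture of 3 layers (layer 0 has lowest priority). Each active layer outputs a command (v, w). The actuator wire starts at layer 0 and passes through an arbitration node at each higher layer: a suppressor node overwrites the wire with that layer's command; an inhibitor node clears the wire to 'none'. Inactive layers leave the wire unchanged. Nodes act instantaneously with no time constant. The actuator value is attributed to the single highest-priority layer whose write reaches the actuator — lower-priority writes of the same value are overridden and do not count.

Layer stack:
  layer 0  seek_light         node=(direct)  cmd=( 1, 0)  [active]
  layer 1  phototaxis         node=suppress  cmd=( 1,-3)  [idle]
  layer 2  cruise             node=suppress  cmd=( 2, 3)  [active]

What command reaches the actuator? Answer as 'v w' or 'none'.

2 3

[0] seek_light on; wire := (1, 0)
[1] phototaxis off; pass (1, 0)
[2] cruise on (suppress); wire := (2, 3)
output (2, 3)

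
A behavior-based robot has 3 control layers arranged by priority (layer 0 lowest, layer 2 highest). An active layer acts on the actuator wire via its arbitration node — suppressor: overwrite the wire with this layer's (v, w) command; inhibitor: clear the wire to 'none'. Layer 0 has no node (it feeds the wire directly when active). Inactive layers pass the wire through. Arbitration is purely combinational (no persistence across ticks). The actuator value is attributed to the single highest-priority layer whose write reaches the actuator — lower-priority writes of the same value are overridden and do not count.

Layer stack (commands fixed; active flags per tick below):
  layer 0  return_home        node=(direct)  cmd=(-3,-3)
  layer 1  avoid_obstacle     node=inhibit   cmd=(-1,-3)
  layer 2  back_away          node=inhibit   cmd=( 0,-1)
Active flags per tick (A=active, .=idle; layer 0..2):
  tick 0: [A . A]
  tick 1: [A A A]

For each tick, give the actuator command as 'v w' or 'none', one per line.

tick 0:
  layer 0 (return_home) active — direct: (-3, -3)
  layer 1 (avoid_obstacle) idle — unchanged: (-3, -3)
  layer 2 (back_away) active — inhibits: none
  → actuator none
tick 1:
  layer 0 (return_home) active — direct: (-3, -3)
  layer 1 (avoid_obstacle) active — inhibits: none
  layer 2 (back_away) active — inhibits: none
  → actuator none

none
none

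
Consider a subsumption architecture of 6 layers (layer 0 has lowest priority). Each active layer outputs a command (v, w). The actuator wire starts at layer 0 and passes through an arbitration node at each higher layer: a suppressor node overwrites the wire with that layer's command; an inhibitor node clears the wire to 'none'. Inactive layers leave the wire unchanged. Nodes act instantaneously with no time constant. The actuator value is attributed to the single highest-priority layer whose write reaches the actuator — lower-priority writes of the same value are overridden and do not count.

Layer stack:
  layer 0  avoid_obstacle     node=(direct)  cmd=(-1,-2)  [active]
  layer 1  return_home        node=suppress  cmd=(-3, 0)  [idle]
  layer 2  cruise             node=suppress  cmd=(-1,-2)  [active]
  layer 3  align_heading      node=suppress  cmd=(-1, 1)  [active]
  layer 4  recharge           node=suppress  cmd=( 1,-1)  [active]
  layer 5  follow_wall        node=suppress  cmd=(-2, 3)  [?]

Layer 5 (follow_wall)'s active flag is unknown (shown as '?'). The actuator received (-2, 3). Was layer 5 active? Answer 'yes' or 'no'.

yes

If layer 5 is active=yes:
  actuator would be (-2, 3)
If layer 5 is active=no:
  actuator would be (1, -1)
Observed (-2, 3), so layer 5 was active.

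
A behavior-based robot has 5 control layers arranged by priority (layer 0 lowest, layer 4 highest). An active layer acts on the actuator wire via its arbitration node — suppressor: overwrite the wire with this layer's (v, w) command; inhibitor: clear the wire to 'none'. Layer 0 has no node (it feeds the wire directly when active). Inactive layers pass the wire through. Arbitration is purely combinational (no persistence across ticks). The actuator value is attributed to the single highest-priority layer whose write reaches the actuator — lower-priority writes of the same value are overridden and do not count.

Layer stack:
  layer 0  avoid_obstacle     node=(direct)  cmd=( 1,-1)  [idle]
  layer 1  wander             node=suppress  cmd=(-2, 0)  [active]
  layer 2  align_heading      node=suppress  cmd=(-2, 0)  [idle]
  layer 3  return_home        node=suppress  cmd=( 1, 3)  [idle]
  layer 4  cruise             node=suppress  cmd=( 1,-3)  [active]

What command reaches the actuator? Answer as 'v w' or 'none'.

1 -3

layer 0 (avoid_obstacle) idle — none
layer 1 (wander) active — suppresses: (-2, 0)
layer 2 (align_heading) idle — unchanged: (-2, 0)
layer 3 (return_home) idle — unchanged: (-2, 0)
layer 4 (cruise) active — suppresses: (1, -3)
→ actuator (1, -3)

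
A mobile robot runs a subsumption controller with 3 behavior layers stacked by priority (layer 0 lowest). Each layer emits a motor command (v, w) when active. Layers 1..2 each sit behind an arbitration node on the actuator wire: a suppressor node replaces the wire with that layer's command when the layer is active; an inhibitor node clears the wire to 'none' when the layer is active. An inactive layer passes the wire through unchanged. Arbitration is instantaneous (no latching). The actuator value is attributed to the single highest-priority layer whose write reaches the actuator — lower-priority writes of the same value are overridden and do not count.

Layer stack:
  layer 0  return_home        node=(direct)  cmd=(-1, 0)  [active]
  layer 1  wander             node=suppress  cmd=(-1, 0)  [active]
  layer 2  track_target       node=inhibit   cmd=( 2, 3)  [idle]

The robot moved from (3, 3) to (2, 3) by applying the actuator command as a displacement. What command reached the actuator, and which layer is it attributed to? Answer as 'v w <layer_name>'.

-1 0 wander

displacement = (2, 3) − (3, 3) = (-1, 0)
L0 return_home: active, feeds wire = (-1, 0)
L1 wander: active, suppressor → wire = (-1, 0)
L2 track_target: idle → wire stays (-1, 0)
actuator = (-1, 0) — from layer 1 (wander)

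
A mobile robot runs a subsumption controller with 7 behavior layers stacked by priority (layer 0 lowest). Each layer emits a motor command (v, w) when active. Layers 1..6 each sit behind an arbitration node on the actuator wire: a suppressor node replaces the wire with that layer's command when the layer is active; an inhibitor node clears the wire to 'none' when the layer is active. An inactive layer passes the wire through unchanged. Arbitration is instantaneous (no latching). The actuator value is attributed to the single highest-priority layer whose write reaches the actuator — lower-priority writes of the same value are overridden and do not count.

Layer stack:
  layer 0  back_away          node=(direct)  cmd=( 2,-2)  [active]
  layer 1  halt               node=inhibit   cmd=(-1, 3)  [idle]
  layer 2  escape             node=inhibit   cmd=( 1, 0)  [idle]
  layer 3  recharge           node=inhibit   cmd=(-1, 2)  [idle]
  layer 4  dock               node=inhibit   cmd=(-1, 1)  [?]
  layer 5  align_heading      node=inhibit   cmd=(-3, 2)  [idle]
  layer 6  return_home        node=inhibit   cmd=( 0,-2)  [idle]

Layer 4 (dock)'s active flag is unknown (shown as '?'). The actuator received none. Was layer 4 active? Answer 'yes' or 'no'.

yes

If layer 4 is active=yes:
  actuator would be none
If layer 4 is active=no:
  actuator would be (2, -2)
Observed none, so layer 4 was active.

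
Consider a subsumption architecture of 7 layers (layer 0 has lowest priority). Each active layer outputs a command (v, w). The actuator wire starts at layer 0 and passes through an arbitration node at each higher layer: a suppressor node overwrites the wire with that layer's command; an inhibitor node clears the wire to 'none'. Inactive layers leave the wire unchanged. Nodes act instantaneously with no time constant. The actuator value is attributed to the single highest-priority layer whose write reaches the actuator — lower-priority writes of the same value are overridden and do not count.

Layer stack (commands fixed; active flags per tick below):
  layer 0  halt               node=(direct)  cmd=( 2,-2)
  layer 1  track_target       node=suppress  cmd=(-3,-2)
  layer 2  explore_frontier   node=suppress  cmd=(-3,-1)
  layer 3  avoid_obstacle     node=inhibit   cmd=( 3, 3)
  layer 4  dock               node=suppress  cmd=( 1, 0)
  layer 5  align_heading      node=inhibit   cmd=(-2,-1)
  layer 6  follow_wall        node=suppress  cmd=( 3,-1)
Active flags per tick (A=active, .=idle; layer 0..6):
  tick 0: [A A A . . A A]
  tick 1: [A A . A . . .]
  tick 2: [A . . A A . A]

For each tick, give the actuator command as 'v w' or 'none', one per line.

3 -1
none
3 -1

tick 0:
  L0 halt: active, feeds wire = (2, -2)
  L1 track_target: active, suppressor → wire = (-3, -2)
  L2 explore_frontier: active, suppressor → wire = (-3, -1)
  L3 avoid_obstacle: idle → wire stays (-3, -1)
  L4 dock: idle → wire stays (-3, -1)
  L5 align_heading: active, inhibitor → wire = none
  L6 follow_wall: active, suppressor → wire = (3, -1)
  actuator = (3, -1)
tick 1:
  L0 halt: active, feeds wire = (2, -2)
  L1 track_target: active, suppressor → wire = (-3, -2)
  L2 explore_frontier: idle → wire stays (-3, -2)
  L3 avoid_obstacle: active, inhibitor → wire = none
  L4 dock: idle → wire stays none
  L5 align_heading: idle → wire stays none
  L6 follow_wall: idle → wire stays none
  actuator = none
tick 2:
  L0 halt: active, feeds wire = (2, -2)
  L1 track_target: idle → wire stays (2, -2)
  L2 explore_frontier: idle → wire stays (2, -2)
  L3 avoid_obstacle: active, inhibitor → wire = none
  L4 dock: active, suppressor → wire = (1, 0)
  L5 align_heading: idle → wire stays (1, 0)
  L6 follow_wall: active, suppressor → wire = (3, -1)
  actuator = (3, -1)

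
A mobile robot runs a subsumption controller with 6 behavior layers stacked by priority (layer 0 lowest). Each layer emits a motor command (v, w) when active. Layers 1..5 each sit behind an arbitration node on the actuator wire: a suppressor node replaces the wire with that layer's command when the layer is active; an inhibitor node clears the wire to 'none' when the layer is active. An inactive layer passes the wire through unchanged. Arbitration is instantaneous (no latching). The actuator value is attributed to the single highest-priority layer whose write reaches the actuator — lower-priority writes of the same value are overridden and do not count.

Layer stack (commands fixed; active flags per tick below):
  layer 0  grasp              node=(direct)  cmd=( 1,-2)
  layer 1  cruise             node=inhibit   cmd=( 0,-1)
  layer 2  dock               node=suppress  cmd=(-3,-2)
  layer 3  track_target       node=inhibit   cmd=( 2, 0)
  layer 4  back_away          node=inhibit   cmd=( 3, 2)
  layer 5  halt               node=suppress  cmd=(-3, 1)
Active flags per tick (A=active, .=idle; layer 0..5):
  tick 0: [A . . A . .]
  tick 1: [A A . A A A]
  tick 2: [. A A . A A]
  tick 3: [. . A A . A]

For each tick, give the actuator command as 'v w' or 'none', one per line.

tick 0:
  L0 grasp: active, feeds wire = (1, -2)
  L1 cruise: idle → wire stays (1, -2)
  L2 dock: idle → wire stays (1, -2)
  L3 track_target: active, inhibitor → wire = none
  L4 back_away: idle → wire stays none
  L5 halt: idle → wire stays none
  actuator = none
tick 1:
  L0 grasp: active, feeds wire = (1, -2)
  L1 cruise: active, inhibitor → wire = none
  L2 dock: idle → wire stays none
  L3 track_target: active, inhibitor → wire = none
  L4 back_away: active, inhibitor → wire = none
  L5 halt: active, suppressor → wire = (-3, 1)
  actuator = (-3, 1)
tick 2:
  L0 grasp: idle → wire = none
  L1 cruise: active, inhibitor → wire = none
  L2 dock: active, suppressor → wire = (-3, -2)
  L3 track_target: idle → wire stays (-3, -2)
  L4 back_away: active, inhibitor → wire = none
  L5 halt: active, suppressor → wire = (-3, 1)
  actuator = (-3, 1)
tick 3:
  L0 grasp: idle → wire = none
  L1 cruise: idle → wire stays none
  L2 dock: active, suppressor → wire = (-3, -2)
  L3 track_target: active, inhibitor → wire = none
  L4 back_away: idle → wire stays none
  L5 halt: active, suppressor → wire = (-3, 1)
  actuator = (-3, 1)

none
-3 1
-3 1
-3 1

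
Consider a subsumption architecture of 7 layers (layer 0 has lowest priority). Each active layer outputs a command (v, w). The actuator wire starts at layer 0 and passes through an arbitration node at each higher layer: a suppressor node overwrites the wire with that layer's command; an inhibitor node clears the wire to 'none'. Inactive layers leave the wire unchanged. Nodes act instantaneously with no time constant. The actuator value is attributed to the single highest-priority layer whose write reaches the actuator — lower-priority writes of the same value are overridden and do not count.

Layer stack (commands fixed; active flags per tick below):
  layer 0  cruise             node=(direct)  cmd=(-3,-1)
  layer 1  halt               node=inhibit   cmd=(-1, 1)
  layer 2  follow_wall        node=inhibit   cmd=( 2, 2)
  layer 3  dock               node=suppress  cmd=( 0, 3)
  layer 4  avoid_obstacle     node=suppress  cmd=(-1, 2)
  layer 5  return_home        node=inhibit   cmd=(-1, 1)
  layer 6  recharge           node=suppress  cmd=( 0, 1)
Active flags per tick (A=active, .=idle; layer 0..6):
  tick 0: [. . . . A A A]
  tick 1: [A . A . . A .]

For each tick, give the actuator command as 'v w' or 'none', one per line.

0 1
none

tick 0:
  L0 cruise: idle → wire = none
  L1 halt: idle → wire stays none
  L2 follow_wall: idle → wire stays none
  L3 dock: idle → wire stays none
  L4 avoid_obstacle: active, suppressor → wire = (-1, 2)
  L5 return_home: active, inhibitor → wire = none
  L6 recharge: active, suppressor → wire = (0, 1)
  actuator = (0, 1)
tick 1:
  L0 cruise: active, feeds wire = (-3, -1)
  L1 halt: idle → wire stays (-3, -1)
  L2 follow_wall: active, inhibitor → wire = none
  L3 dock: idle → wire stays none
  L4 avoid_obstacle: idle → wire stays none
  L5 return_home: active, inhibitor → wire = none
  L6 recharge: idle → wire stays none
  actuator = none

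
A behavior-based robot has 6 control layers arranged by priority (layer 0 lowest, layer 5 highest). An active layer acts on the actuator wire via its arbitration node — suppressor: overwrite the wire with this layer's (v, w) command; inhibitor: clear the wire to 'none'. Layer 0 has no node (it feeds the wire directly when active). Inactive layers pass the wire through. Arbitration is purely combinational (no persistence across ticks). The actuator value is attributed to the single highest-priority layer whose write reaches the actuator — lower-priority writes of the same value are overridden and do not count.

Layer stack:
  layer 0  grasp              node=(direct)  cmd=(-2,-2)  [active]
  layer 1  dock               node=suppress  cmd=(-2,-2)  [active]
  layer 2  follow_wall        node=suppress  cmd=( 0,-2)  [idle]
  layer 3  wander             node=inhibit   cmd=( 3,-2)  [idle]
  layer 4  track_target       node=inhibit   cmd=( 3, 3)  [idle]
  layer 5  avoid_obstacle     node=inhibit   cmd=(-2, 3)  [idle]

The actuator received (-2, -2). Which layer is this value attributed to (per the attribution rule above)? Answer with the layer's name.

layer 0 (grasp) active — direct: (-2, -2)
layer 1 (dock) active — suppresses: (-2, -2)
layer 2 (follow_wall) idle — unchanged: (-2, -2)
layer 3 (wander) idle — unchanged: (-2, -2)
layer 4 (track_target) idle — unchanged: (-2, -2)
layer 5 (avoid_obstacle) idle — unchanged: (-2, -2)
→ actuator (-2, -2)
last writer: layer 1 = dock

dock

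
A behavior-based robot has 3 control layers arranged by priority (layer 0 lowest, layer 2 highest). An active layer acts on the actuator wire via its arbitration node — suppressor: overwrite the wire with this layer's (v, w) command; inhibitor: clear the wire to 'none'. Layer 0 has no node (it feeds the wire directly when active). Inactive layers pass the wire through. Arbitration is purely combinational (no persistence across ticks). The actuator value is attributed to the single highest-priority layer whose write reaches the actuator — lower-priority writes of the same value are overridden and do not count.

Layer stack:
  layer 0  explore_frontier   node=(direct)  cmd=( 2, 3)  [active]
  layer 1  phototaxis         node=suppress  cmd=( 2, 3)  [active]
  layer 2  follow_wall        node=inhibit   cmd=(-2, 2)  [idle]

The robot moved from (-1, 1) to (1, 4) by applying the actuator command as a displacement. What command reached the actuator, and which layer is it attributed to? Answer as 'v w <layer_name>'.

2 3 phototaxis

displacement = (1, 4) − (-1, 1) = (2, 3)
L0 explore_frontier: active, feeds wire = (2, 3)
L1 phototaxis: active, suppressor → wire = (2, 3)
L2 follow_wall: idle → wire stays (2, 3)
actuator = (2, 3) — from layer 1 (phototaxis)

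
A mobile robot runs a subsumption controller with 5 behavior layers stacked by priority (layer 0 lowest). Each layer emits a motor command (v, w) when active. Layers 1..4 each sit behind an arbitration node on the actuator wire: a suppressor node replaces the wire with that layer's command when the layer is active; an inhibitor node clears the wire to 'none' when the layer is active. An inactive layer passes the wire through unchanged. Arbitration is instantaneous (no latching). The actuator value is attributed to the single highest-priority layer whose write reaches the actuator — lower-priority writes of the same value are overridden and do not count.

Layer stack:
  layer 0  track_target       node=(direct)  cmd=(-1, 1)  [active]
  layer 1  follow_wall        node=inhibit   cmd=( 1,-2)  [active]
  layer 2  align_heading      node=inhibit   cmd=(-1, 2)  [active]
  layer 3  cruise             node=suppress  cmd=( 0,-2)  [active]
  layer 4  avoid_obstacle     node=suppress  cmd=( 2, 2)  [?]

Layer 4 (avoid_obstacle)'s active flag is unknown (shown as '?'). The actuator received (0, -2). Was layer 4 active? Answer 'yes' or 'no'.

If layer 4 is active=yes:
  actuator would be (2, 2)
If layer 4 is active=no:
  actuator would be (0, -2)
Observed (0, -2), so layer 4 was idle.

no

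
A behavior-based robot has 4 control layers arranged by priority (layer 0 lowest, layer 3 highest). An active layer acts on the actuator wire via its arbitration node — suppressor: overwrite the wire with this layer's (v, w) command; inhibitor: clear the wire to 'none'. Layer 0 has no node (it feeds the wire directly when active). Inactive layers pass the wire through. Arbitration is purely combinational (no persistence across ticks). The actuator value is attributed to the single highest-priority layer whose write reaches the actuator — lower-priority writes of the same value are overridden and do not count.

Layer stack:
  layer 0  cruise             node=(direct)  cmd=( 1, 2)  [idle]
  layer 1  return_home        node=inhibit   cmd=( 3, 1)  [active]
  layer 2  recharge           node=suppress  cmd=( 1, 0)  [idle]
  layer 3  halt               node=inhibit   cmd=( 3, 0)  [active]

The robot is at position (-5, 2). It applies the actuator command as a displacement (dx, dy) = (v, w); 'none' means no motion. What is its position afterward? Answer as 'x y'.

-5 2

[0] cruise off; wire := none
[1] return_home on (inhibit); wire := none
[2] recharge off; pass none
[3] halt on (inhibit); wire := none
output none
position: (-5, 2) + none = (-5, 2)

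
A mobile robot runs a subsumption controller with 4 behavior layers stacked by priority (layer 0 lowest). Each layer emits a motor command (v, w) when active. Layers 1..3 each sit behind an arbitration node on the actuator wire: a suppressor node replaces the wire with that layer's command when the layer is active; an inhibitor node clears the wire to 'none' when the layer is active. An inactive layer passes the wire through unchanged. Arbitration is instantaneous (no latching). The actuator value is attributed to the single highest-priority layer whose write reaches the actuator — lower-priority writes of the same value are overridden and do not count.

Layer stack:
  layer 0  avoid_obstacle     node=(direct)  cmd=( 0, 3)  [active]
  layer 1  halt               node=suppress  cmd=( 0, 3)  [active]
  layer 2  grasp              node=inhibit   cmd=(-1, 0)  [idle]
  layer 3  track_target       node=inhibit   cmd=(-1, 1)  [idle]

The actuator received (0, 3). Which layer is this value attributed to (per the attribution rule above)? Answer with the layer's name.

[0] avoid_obstacle on; wire := (0, 3)
[1] halt on (suppress); wire := (0, 3)
[2] grasp off; pass (0, 3)
[3] track_target off; pass (0, 3)
output (0, 3)
last writer: layer 1 = halt

halt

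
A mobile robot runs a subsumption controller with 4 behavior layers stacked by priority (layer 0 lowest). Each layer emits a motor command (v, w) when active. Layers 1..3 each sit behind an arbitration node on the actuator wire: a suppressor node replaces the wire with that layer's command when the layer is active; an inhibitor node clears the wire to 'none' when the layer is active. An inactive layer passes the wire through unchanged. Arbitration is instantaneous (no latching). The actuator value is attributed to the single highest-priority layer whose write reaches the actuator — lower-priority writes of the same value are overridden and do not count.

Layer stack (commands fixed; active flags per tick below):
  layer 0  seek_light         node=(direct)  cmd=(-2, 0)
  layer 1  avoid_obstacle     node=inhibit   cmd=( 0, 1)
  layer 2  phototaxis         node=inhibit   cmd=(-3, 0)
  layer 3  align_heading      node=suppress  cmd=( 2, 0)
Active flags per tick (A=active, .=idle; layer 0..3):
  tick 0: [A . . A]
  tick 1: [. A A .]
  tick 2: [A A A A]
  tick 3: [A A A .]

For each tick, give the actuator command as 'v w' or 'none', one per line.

tick 0:
  [0] seek_light on; wire := (-2, 0)
  [1] avoid_obstacle off; pass (-2, 0)
  [2] phototaxis off; pass (-2, 0)
  [3] align_heading on (suppress); wire := (2, 0)
  output (2, 0)
tick 1:
  [0] seek_light off; wire := none
  [1] avoid_obstacle on (inhibit); wire := none
  [2] phototaxis on (inhibit); wire := none
  [3] align_heading off; pass none
  output none
tick 2:
  [0] seek_light on; wire := (-2, 0)
  [1] avoid_obstacle on (inhibit); wire := none
  [2] phototaxis on (inhibit); wire := none
  [3] align_heading on (suppress); wire := (2, 0)
  output (2, 0)
tick 3:
  [0] seek_light on; wire := (-2, 0)
  [1] avoid_obstacle on (inhibit); wire := none
  [2] phototaxis on (inhibit); wire := none
  [3] align_heading off; pass none
  output none

2 0
none
2 0
none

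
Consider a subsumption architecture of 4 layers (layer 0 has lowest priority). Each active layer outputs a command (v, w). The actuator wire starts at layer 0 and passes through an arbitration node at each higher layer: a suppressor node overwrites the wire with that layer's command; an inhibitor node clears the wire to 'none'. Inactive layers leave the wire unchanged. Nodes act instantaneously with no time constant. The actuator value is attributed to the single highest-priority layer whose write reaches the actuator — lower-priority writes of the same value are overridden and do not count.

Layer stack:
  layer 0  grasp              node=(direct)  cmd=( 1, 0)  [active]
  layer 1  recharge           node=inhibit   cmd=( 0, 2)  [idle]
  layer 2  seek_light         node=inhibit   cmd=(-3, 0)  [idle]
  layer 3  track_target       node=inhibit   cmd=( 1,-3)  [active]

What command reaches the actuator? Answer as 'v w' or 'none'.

none

[0] grasp on; wire := (1, 0)
[1] recharge off; pass (1, 0)
[2] seek_light off; pass (1, 0)
[3] track_target on (inhibit); wire := none
output none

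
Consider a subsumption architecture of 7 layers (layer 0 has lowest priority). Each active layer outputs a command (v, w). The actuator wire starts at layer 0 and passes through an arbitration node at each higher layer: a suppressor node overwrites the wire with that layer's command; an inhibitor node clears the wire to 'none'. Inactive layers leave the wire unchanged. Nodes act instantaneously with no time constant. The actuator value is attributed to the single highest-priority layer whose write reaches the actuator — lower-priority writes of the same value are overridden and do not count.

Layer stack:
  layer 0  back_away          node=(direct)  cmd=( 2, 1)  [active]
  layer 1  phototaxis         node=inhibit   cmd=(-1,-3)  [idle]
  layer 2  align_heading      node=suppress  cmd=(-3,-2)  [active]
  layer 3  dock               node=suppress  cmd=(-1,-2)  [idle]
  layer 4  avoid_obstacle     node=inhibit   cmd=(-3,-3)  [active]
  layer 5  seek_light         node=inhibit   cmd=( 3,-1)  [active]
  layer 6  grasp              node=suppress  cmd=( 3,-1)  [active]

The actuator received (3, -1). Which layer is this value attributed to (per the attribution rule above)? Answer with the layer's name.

layer 0 (back_away) active — direct: (2, 1)
layer 1 (phototaxis) idle — unchanged: (2, 1)
layer 2 (align_heading) active — suppresses: (-3, -2)
layer 3 (dock) idle — unchanged: (-3, -2)
layer 4 (avoid_obstacle) active — inhibits: none
layer 5 (seek_light) active — inhibits: none
layer 6 (grasp) active — suppresses: (3, -1)
→ actuator (3, -1)
last writer: layer 6 = grasp

grasp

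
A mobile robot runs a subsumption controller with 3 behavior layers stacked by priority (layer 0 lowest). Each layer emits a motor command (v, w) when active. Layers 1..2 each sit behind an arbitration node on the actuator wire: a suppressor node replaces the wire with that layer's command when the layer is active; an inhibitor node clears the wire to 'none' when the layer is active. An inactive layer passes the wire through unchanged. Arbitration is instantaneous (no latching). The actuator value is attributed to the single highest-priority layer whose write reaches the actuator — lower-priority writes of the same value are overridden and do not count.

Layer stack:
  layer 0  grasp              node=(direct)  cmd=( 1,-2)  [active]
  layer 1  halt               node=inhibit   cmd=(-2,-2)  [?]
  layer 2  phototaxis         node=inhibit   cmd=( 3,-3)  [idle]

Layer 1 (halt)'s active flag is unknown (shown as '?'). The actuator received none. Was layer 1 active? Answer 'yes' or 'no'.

If layer 1 is active=yes:
  actuator would be none
If layer 1 is active=no:
  actuator would be (1, -2)
Observed none, so layer 1 was active.

yes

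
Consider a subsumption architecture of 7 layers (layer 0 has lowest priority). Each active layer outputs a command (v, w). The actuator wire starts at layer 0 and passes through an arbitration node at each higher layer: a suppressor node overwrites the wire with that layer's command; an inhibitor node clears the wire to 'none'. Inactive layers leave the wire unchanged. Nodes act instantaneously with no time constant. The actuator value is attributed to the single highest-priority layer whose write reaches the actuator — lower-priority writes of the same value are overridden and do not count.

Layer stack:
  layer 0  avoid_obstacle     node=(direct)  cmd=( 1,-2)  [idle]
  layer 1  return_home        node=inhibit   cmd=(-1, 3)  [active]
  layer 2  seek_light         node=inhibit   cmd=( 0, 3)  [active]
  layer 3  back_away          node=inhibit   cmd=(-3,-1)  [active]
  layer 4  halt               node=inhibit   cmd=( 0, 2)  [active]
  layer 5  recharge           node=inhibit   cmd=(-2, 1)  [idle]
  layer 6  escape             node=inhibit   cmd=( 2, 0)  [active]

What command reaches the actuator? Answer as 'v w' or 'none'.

layer 0 (avoid_obstacle) idle — none
layer 1 (return_home) active — inhibits: none
layer 2 (seek_light) active — inhibits: none
layer 3 (back_away) active — inhibits: none
layer 4 (halt) active — inhibits: none
layer 5 (recharge) idle — unchanged: none
layer 6 (escape) active — inhibits: none
→ actuator none

none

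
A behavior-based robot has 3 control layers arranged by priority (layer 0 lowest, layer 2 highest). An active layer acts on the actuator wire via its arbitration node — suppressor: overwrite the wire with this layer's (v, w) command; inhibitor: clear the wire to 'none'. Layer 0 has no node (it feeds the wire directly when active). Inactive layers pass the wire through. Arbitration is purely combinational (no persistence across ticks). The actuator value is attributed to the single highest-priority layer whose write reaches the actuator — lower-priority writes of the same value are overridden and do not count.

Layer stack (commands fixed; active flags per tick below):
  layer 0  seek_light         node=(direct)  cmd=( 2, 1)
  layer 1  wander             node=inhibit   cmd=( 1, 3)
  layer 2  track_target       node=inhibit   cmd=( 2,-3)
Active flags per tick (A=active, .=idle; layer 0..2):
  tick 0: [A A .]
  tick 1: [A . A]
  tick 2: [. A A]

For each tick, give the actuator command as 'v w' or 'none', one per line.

tick 0:
  L0 seek_light: active, feeds wire = (2, 1)
  L1 wander: active, inhibitor → wire = none
  L2 track_target: idle → wire stays none
  actuator = none
tick 1:
  L0 seek_light: active, feeds wire = (2, 1)
  L1 wander: idle → wire stays (2, 1)
  L2 track_target: active, inhibitor → wire = none
  actuator = none
tick 2:
  L0 seek_light: idle → wire = none
  L1 wander: active, inhibitor → wire = none
  L2 track_target: active, inhibitor → wire = none
  actuator = none

none
none
none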